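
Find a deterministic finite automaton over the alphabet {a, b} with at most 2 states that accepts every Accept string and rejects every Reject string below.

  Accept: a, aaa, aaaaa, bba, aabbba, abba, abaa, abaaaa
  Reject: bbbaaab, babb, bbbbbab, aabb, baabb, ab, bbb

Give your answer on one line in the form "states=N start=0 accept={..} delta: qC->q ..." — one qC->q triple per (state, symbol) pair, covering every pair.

Grow the machine one transition at a time. Run the examples from 0; the earliest place one falls off (shortest prefix, ties alphabetical) gets sent to the lowest-numbered state that keeps every Accept/Reject pair distinguishable — a pair clashes when both reach the same state with identical unread suffix — and to a fresh state only if none does.
a: 0a undefined. 0a->0: ok.
b: 0b undefined. 0b->0: no, a/bbbaaab meet in 0. Open state 1: 0b->1.
ba: 1a undefined. 1a->0: ok.
bb: 1b undefined. 1b->0: no, a/babb meet in 0. 1b->1: ok.
All examples now run through 2 states with every (state, symbol) defined. Accept strings end in {0}, Reject strings end in {1}; accept={0}.

states=2 start=0 accept={0} delta: 0a->0 0b->1 1a->0 1b->1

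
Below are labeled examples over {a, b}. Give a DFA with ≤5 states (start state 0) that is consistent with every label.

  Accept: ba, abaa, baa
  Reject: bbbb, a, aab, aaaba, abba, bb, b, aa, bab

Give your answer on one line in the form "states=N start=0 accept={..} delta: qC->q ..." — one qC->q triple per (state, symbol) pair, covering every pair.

states=5 start=0 accept={3,4} delta: 0a->1 0b->2 1a->0 1b->3 2a->4 2b->0 3a->2 3b->0 4a->3 4b->0

State merging on the prefix tree: take the shortest (then alphabetical) example prefix whose next move is undefined and point that move at state 0, else 1, else 2, ...; a target is out if some Accept/Reject pair would then sit in one state with the same input left (inseparable). If every existing state is out, open a new one.
a: 0a undefined. 0a->0: no, ba/aaaba meet in 0 with "ba" left. Open state 1: 0a->1.
b: 0b undefined. 0b->0: no, ba/a meet in 1. 0b->1: no, ba/aa meet in 1 with "a" left. Open state 2: 0b->2.
aa: 1a undefined. 1a->0: ok.
ab: 1b undefined. 1b->0: no, ba/abba meet in 2 with "a" left. 1b->1: no, abaa/a meet in 1. 1b->2: no, ba/aaaba meet in 2 with "a" left. Open state 3: 1b->3.
ba: 2a undefined. 2a->0: no, ba/aa meet in 0. 2a->1: no, ba/a meet in 1. 2a->2: no, ba/aab meet in 2. 2a->3: no, baa/aaaba meet in 3 with "a" left. Open state 4: 2a->4.
bb: 2b undefined. 2b->0: ok.
aba: 3a undefined. 3a->0: no, abaa/a meet in 1. 3a->1: no, abaa/bbbb meet in 0. 3a->2: ok.
abb: 3b undefined. 3b->0: ok.
baa: 4a undefined. 4a->0: no, baa/bbbb meet in 0. 4a->1: no, baa/a meet in 1. 4a->2: no, baa/aab meet in 2. 4a->3: ok.
bab: 4b undefined. 4b->0: ok.
All examples now run through 5 states with every (state, symbol) defined. Accept strings end in {3,4}, Reject strings end in {0,1,2}; accept={3,4}.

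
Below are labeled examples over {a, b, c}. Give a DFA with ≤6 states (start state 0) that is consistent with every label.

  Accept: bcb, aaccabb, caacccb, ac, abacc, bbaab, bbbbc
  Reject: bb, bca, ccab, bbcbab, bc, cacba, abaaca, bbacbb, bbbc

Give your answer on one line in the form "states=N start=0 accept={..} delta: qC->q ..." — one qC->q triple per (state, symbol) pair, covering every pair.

State merging on the prefix tree: take the shortest (then alphabetical) example prefix whose next move is undefined and point that move at state 0, else 1, else 2, ...; a target is out if some Accept/Reject pair would then sit in one state with the same input left (inseparable). If every existing state is out, open a new one.
a: 0a undefined. 0a->0: ok.
b: 0b undefined. 0b->0: no, ac/bc meet in 0 with "c" left. Open state 1: 0b->1.
c: 0c undefined. 0c->0: no, aaccabb/bb meet in 1 with "b" left. 0c->1: ok.
bb: 1b undefined. 1b->0: no, ac/bbcbab meet in 1. 1b->1: no, ac/bb meet in 1. Open state 2: 1b->2.
bc: 1c undefined. 1c->0: no, bcb/ccab meet in 1. 1c->1: no, bcb/bb meet in 2. 1c->2: ok.
ca: 1a undefined. 1a->0: no, abacc/bb meet in 2. 1a->1: ok.
bba: 2a undefined. 2a->0: no, bcb/bbacbb meet in 2 with "b" left. 2a->1: no, ac/bca meet in 1. 2a->2: no, bcb/ccab meet in 2 with "b" left. Open state 3: 2a->3.
bbb: 2b undefined. 2b->0: no, bcb/cacba meet in 0. 2b->1: no, bcb/cacba meet in 1. 2b->2: no, bcb/bb meet in 2. 2b->3: no, bcb/bca meet in 3. Open state 4: 2b->4.
bbc: 2c undefined. 2c->0: no, caacccb/bb meet in 2. 2c->1: ok.
bbaa: 3a undefined. 3a->0: ok.
bbac: 3c undefined. 3c->0: ok.
bbbb: 4b undefined. 4b->0: ok.
bbbc: 4c undefined. 4c->0: ok.
ccab: 3b undefined. 3b->0: ok.
cacba: 4a undefined. 4a->0: ok.
All examples now run through 5 states with every (state, symbol) defined. Accept strings end in {1,4}, Reject strings end in {0,2,3}; accept={1,4}.

states=5 start=0 accept={1,4} delta: 0a->0 0b->1 0c->1 1a->1 1b->2 1c->2 2a->3 2b->4 2c->1 3a->0 3b->0 3c->0 4a->0 4b->0 4c->0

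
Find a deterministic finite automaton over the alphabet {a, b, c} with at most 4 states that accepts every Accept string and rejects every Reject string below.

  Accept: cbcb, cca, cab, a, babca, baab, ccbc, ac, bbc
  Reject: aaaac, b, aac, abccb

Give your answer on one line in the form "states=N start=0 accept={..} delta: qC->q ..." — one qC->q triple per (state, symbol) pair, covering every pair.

states=3 start=0 accept={1,2} delta: 0a->1 0b->0 0c->1 1a->2 1b->1 1c->2 2a->1 2b->1 2c->0

Grow the machine one transition at a time. Run the examples from 0; the earliest place one falls off (shortest prefix, ties alphabetical) gets sent to the lowest-numbered state that keeps every Accept/Reject pair distinguishable — a pair clashes when both reach the same state with identical unread suffix — and to a fresh state only if none does.
a: 0a undefined. 0a->0: no, ac/aaaac meet in 0 with "c" left. Open state 1: 0a->1.
b: 0b undefined. 0b->0: ok.
c: 0c undefined. 0c->0: no, cbcb/b meet in 0. 0c->1: ok.
aa: 1a undefined. 1a->0: no, cab/b meet in 0. 1a->1: no, ac/aaaac meet in 1 with "c" left. Open state 2: 1a->2.
ab: 1b undefined. 1b->0: no, cbcb/b meet in 0. 1b->1: ok.
ac: 1c undefined. 1c->0: no, cbcb/b meet in 0. 1c->1: no, cbcb/abccb meet in 1. 1c->2: ok.
aaa: 2a undefined. 2a->0: no, cca/b meet in 0. 2a->1: ok.
aac: 2c undefined. 2c->0: ok.
cab: 2b undefined. 2b->0: no, cbcb/aaaac meet in 0. 2b->1: ok.
All examples now run through 3 states with every (state, symbol) defined. Accept strings end in {1,2}, Reject strings end in {0}; accept={1,2}.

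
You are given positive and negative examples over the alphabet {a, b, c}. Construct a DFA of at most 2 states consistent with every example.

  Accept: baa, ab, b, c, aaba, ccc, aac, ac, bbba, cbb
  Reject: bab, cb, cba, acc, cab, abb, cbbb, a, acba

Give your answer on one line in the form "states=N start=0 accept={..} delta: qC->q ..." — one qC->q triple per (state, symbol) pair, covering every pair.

State merging on the prefix tree: take the shortest (then alphabetical) example prefix whose next move is undefined and point that move at state 0, else 1, else 2, ...; a target is out if some Accept/Reject pair would then sit in one state with the same input left (inseparable). If every existing state is out, open a new one.
a: 0a undefined. 0a->0: ok.
b: 0b undefined. 0b->0: no, baa/bab meet in 0. Open state 1: 0b->1.
c: 0c undefined. 0c->0: no, ab/cb meet in 1. 0c->1: ok.
ba: 1a undefined. 1a->0: no, baa/a meet in 0. 1a->1: ok.
bb: 1b undefined. 1b->0: ok.
cc: 1c undefined. 1c->0: ok.
All examples now run through 2 states with every (state, symbol) defined. Accept strings end in {1}, Reject strings end in {0}; accept={1}.

states=2 start=0 accept={1} delta: 0a->0 0b->1 0c->1 1a->1 1b->0 1c->0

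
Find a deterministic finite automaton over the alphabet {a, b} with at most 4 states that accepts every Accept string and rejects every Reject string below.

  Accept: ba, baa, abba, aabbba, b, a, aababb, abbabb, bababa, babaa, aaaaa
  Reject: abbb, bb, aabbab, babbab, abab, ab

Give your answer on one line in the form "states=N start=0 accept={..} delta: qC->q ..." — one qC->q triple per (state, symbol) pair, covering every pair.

states=2 start=0 accept={1} delta: 0a->1 0b->1 1a->1 1b->0

Fold the examples into a partial DFA from state 0: repeatedly fix the first undefined (state, symbol) met by the shortest-then-alphabetical prefix, trying targets in increasing order and rejecting any under which an Accept and a Reject string meet in one state with the same remainder; add a state when all current targets are rejected. Accepting states are where Accept strings end.
a: 0a undefined. 0a->0: no, b/ab meet in 0 with "b" left. Open state 1: 0a->1.
b: 0b undefined. 0b->0: no, b/bb meet in 0. 0b->1: ok.
aa: 1a undefined. 1a->0: no, aababb/bb meet in 1 with "b" left. 1a->1: ok.
ab: 1b undefined. 1b->0: ok.
All examples now run through 2 states with every (state, symbol) defined. Accept strings end in {1}, Reject strings end in {0}; accept={1}.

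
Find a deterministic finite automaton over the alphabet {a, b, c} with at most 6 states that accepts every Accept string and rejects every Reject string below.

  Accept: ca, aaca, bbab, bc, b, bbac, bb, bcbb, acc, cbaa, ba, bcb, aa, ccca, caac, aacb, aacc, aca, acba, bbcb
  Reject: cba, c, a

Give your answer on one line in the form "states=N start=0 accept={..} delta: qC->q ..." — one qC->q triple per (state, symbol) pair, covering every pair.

states=4 start=0 accept={0,2,3} delta: 0a->1 0b->2 0c->1 1a->0 1b->0 1c->2 2a->0 2b->3 2c->2 3a->2 3b->0 3c->0

Grow the machine one transition at a time. Run the examples from 0; the earliest place one falls off (shortest prefix, ties alphabetical) gets sent to the lowest-numbered state that keeps every Accept/Reject pair distinguishable — a pair clashes when both reach the same state with identical unread suffix — and to a fresh state only if none does.
a: 0a undefined. 0a->0: no, aa/a meet in 0. Open state 1: 0a->1.
b: 0b undefined. 0b->0: no, bc/c meet in 0 with "c" left. 0b->1: no, b/a meet in 1. Open state 2: 0b->2.
c: 0c undefined. 0c->0: no, ca/a meet in 1. 0c->1: ok.
aa: 1a undefined. 1a->0: ok.
ac: 1c undefined. 1c->0: no, acc/c meet in 1. 1c->1: no, acc/c meet in 1. 1c->2: ok.
ba: 2a undefined. 2a->0: ok.
bb: 2b undefined. 2b->0: no, acba/c meet in 1. 2b->1: no, bbac/c meet in 1. 2b->2: no, bbac/c meet in 1. Open state 3: 2b->3.
bc: 2c undefined. 2c->0: no, ccca/c meet in 1. 2c->1: no, bc/c meet in 1. 2c->2: ok.
cb: 1b undefined. 1b->0: ok.
bba: 3a undefined. 3a->0: no, bbac/cba meet in 1. 3a->1: no, acba/cba meet in 1. 3a->2: ok.
bbc: 3c undefined. 3c->0: ok.
bcbb: 3b undefined. 3b->0: ok.
All examples now run through 4 states with every (state, symbol) defined. Accept strings end in {0,2,3}, Reject strings end in {1}; accept={0,2,3}.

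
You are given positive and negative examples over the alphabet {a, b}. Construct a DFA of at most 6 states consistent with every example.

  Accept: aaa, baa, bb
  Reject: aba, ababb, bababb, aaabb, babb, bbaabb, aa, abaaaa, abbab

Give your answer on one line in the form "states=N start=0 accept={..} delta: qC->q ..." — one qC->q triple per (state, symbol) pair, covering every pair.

Fold the examples into a partial DFA from state 0: repeatedly fix the first undefined (state, symbol) met by the shortest-then-alphabetical prefix, trying targets in increasing order and rejecting any under which an Accept and a Reject string meet in one state with the same remainder; add a state when all current targets are rejected. Accepting states are where Accept strings end.
a: 0a undefined. 0a->0: no, aaa/aa meet in 0. Open state 1: 0a->1.
b: 0b undefined. 0b->0: no, baa/aa meet in 1 with "a" left. 0b->1: ok.
aa: 1a undefined. 1a->0: no, bb/bababb meet in 1 with "b" left. 1a->1: no, aaa/aa meet in 1. Open state 2: 1a->2.
ab: 1b undefined. 1b->0: ok.
aaa: 2a undefined. 2a->0: no, aaa/aaabb meet in 0. 2a->1: no, aaa/aba meet in 1. 2a->2: no, aaa/aa meet in 2. Open state 3: 2a->3.
bab: 2b undefined. 2b->0: no, bb/abbab meet in 0. 2b->1: no, bb/bababb meet in 0. 2b->2: ok.
aaab: 3b undefined. 3b->0: ok.
abaaaa: 3a undefined. 3a->0: no, bb/abaaaa meet in 0. 3a->1: ok.
All examples now run through 4 states with every (state, symbol) defined. Accept strings end in {0,3}, Reject strings end in {1,2}; accept={0,3}.

states=4 start=0 accept={0,3} delta: 0a->1 0b->1 1a->2 1b->0 2a->3 2b->2 3a->1 3b->0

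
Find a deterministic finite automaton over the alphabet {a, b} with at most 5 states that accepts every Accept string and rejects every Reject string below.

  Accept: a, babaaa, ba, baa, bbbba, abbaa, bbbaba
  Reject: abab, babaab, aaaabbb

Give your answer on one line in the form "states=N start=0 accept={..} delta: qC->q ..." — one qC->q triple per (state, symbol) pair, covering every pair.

states=2 start=0 accept={0} delta: 0a->0 0b->1 1a->0 1b->0

Grow the machine one transition at a time. Run the examples from 0; the earliest place one falls off (shortest prefix, ties alphabetical) gets sent to the lowest-numbered state that keeps every Accept/Reject pair distinguishable — a pair clashes when both reach the same state with identical unread suffix — and to a fresh state only if none does.
a: 0a undefined. 0a->0: ok.
b: 0b undefined. 0b->0: no, a/abab meet in 0. Open state 1: 0b->1.
ba: 1a undefined. 1a->0: ok.
bb: 1b undefined. 1b->0: ok.
All examples now run through 2 states with every (state, symbol) defined. Accept strings end in {0}, Reject strings end in {1}; accept={0}.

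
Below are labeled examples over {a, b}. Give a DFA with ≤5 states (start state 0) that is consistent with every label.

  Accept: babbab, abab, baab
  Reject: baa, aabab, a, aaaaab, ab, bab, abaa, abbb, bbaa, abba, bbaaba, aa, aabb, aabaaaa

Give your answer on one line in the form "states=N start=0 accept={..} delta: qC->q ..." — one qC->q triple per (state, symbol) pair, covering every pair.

states=4 start=0 accept={3} delta: 0a->1 0b->0 1a->2 1b->1 2a->1 2b->3 3a->0 3b->0

Grow the machine one transition at a time. Run the examples from 0; the earliest place one falls off (shortest prefix, ties alphabetical) gets sent to the lowest-numbered state that keeps every Accept/Reject pair distinguishable — a pair clashes when both reach the same state with identical unread suffix — and to a fresh state only if none does.
a: 0a undefined. 0a->0: no, abab/aabab meet in 0 with "bab" left. Open state 1: 0a->1.
b: 0b undefined. 0b->0: ok.
aa: 1a undefined. 1a->0: no, baab/baa meet in 0. 1a->1: no, abab/aabab meet in 1 with "bab" left. Open state 2: 1a->2.
ab: 1b undefined. 1b->0: no, babbab/ab meet in 0. 1b->1: ok.
aaa: 2a undefined. 2a->0: no, babbab/aaaaab meet in 2 with "b" left. 2a->1: ok.
aab: 2b undefined. 2b->0: no, babbab/aabb meet in 0. 2b->1: no, babbab/aabab meet in 1. 2b->2: no, babbab/baa meet in 2. Open state 3: 2b->3.
aaba: 3a undefined. 3a->0: ok.
aabb: 3b undefined. 3b->0: ok.
All examples now run through 4 states with every (state, symbol) defined. Accept strings end in {3}, Reject strings end in {0,1,2}; accept={3}.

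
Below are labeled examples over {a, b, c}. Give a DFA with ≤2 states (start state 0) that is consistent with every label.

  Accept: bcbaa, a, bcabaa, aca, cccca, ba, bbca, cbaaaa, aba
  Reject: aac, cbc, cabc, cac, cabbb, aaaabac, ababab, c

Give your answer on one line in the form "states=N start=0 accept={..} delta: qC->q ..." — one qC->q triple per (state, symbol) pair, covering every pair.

Grow the machine one transition at a time. Run the examples from 0; the earliest place one falls off (shortest prefix, ties alphabetical) gets sent to the lowest-numbered state that keeps every Accept/Reject pair distinguishable — a pair clashes when both reach the same state with identical unread suffix — and to a fresh state only if none does.
a: 0a undefined. 0a->0: ok.
b: 0b undefined. 0b->0: no, a/ababab meet in 0. Open state 1: 0b->1.
c: 0c undefined. 0c->0: no, a/aac meet in 0. 0c->1: ok.
ba: 1a undefined. 1a->0: ok.
bb: 1b undefined. 1b->0: ok.
bc: 1c undefined. 1c->0: no, bcbaa/cabc meet in 0. 1c->1: ok.
All examples now run through 2 states with every (state, symbol) defined. Accept strings end in {0}, Reject strings end in {1}; accept={0}.

states=2 start=0 accept={0} delta: 0a->0 0b->1 0c->1 1a->0 1b->0 1c->1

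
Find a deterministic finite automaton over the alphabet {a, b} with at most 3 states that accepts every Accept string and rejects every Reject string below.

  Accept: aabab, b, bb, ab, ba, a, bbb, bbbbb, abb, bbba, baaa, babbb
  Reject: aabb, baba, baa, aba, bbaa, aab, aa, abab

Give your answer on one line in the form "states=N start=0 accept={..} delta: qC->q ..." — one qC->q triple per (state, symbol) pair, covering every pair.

Fold the examples into a partial DFA from state 0: repeatedly fix the first undefined (state, symbol) met by the shortest-then-alphabetical prefix, trying targets in increasing order and rejecting any under which an Accept and a Reject string meet in one state with the same remainder; add a state when all current targets are rejected. Accepting states are where Accept strings end.
a: 0a undefined. 0a->0: no, aabab/abab meet in 0 with "bab" left. Open state 1: 0a->1.
b: 0b undefined. 0b->0: ok.
aa: 1a undefined. 1a->0: no, b/aabb meet in 0. 1a->1: no, aabab/abab meet in 1 with "bab" left. Open state 2: 1a->2.
ab: 1b undefined. 1b->0: no, b/abab meet in 0. 1b->1: ok.
aab: 2b undefined. 2b->0: no, b/aabb meet in 0. 2b->1: no, aabab/aabb meet in 1. 2b->2: ok.
aaba: 2a undefined. 2a->0: ok.
All examples now run through 3 states with every (state, symbol) defined. Accept strings end in {0,1}, Reject strings end in {2}; accept={0,1}.

states=3 start=0 accept={0,1} delta: 0a->1 0b->0 1a->2 1b->1 2a->0 2b->2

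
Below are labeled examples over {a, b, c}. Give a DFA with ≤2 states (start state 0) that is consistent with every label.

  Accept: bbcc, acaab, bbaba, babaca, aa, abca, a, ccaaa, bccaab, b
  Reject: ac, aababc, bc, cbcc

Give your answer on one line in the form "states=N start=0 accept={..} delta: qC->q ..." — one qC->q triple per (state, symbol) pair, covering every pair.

Fold the examples into a partial DFA from state 0: repeatedly fix the first undefined (state, symbol) met by the shortest-then-alphabetical prefix, trying targets in increasing order and rejecting any under which an Accept and a Reject string meet in one state with the same remainder; add a state when all current targets are rejected. Accepting states are where Accept strings end.
a: 0a undefined. 0a->0: ok.
b: 0b undefined. 0b->0: ok.
c: 0c undefined. 0c->0: no, bbcc/ac meet in 0. Open state 1: 0c->1.
cb: 1b undefined. 1b->0: no, bbcc/cbcc meet in 1 with "c" left. 1b->1: ok.
cc: 1c undefined. 1c->0: ok.
aca: 1a undefined. 1a->0: ok.
All examples now run through 2 states with every (state, symbol) defined. Accept strings end in {0}, Reject strings end in {1}; accept={0}.

states=2 start=0 accept={0} delta: 0a->0 0b->0 0c->1 1a->0 1b->1 1c->0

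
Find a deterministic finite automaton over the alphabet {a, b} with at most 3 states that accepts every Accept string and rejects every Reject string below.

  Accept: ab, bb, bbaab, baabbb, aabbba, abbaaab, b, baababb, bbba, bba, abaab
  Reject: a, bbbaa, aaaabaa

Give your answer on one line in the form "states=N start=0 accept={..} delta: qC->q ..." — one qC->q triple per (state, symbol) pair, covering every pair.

states=3 start=0 accept={1,2} delta: 0a->0 0b->1 1a->0 1b->2 2a->1 2b->2

Grow the machine one transition at a time. Run the examples from 0; the earliest place one falls off (shortest prefix, ties alphabetical) gets sent to the lowest-numbered state that keeps every Accept/Reject pair distinguishable — a pair clashes when both reach the same state with identical unread suffix — and to a fresh state only if none does.
a: 0a undefined. 0a->0: ok.
b: 0b undefined. 0b->0: no, ab/a meet in 0. Open state 1: 0b->1.
ba: 1a undefined. 1a->0: ok.
bb: 1b undefined. 1b->0: no, bb/a meet in 0. 1b->1: no, aabbba/a meet in 0. Open state 2: 1b->2.
bba: 2a undefined. 2a->0: no, bba/a meet in 0. 2a->1: ok.
bbb: 2b undefined. 2b->0: no, baabbb/a meet in 0. 2b->1: no, aabbba/a meet in 0. 2b->2: ok.
All examples now run through 3 states with every (state, symbol) defined. Accept strings end in {1,2}, Reject strings end in {0}; accept={1,2}.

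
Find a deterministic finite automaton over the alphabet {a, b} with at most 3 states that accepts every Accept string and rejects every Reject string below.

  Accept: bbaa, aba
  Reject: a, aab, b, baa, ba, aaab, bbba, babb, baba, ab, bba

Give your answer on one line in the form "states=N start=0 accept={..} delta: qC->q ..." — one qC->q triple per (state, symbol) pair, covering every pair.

State merging on the prefix tree: take the shortest (then alphabetical) example prefix whose next move is undefined and point that move at state 0, else 1, else 2, ...; a target is out if some Accept/Reject pair would then sit in one state with the same input left (inseparable). If every existing state is out, open a new one.
a: 0a undefined. 0a->0: no, aba/ba meet in 0 with "ba" left. Open state 1: 0a->1.
b: 0b undefined. 0b->0: no, bbaa/baa meet in 1 with "a" left. 0b->1: no, aba/bba meet in 1 with "ba" left. Open state 2: 0b->2.
aa: 1a undefined. 1a->0: ok.
ab: 1b undefined. 1b->0: no, aba/a meet in 1. 1b->1: ok.
ba: 2a undefined. 2a->0: no, aba/ba meet in 0. 2a->1: no, aba/baa meet in 0. 2a->2: ok.
bb: 2b undefined. 2b->0: ok.
All examples now run through 3 states with every (state, symbol) defined. Accept strings end in {0}, Reject strings end in {1,2}; accept={0}.

states=3 start=0 accept={0} delta: 0a->1 0b->2 1a->0 1b->1 2a->2 2b->0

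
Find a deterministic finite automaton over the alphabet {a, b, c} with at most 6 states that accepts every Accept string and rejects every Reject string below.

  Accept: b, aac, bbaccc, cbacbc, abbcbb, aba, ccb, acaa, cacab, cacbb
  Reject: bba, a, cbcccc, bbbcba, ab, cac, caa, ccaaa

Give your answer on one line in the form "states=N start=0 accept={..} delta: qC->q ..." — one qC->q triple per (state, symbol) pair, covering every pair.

State merging on the prefix tree: take the shortest (then alphabetical) example prefix whose next move is undefined and point that move at state 0, else 1, else 2, ...; a target is out if some Accept/Reject pair would then sit in one state with the same input left (inseparable). If every existing state is out, open a new one.
a: 0a undefined. 0a->0: no, b/ab meet in 0 with "b" left. Open state 1: 0a->1.
b: 0b undefined. 0b->0: ok.
c: 0c undefined. 0c->0: no, b/cbcccc meet in 0. 0c->1: no, aac/cac meet in 1 with "ac" left. Open state 2: 0c->2.
aa: 1a undefined. 1a->0: ok.
ab: 1b undefined. 1b->0: no, b/ab meet in 0. 1b->1: ok.
ac: 1c undefined. 1c->0: ok.
ca: 2a undefined. 2a->0: no, aac/cac meet in 2. 2a->1: no, b/cac meet in 0. 2a->2: no, aac/caa meet in 2. Open state 3: 2a->3.
cb: 2b undefined. 2b->0: ok.
cc: 2c undefined. 2c->0: no, b/cbcccc meet in 0. 2c->1: no, b/ccaaa meet in 0. 2c->2: no, aac/cbcccc meet in 2. 2c->3: ok.
caa: 3a undefined. 3a->0: no, b/caa meet in 0. 3a->1: ok.
cac: 3c undefined. 3c->0: no, b/cac meet in 0. 3c->1: no, b/cbcccc meet in 0. 3c->2: no, aac/cac meet in 2. 3c->3: no, bbaccc/cbcccc meet in 3. Open state 4: 3c->4.
ccb: 3b undefined. 3b->0: ok.
caca: 4a undefined. 4a->0: ok.
cacb: 4b undefined. 4b->0: ok.
cbcccc: 4c undefined. 4c->0: no, b/cbcccc meet in 0. 4c->1: ok.
All examples now run through 5 states with every (state, symbol) defined. Accept strings end in {0,2,3}, Reject strings end in {1,4}; accept={0,2,3}.

states=5 start=0 accept={0,2,3} delta: 0a->1 0b->0 0c->2 1a->0 1b->1 1c->0 2a->3 2b->0 2c->3 3a->1 3b->0 3c->4 4a->0 4b->0 4c->1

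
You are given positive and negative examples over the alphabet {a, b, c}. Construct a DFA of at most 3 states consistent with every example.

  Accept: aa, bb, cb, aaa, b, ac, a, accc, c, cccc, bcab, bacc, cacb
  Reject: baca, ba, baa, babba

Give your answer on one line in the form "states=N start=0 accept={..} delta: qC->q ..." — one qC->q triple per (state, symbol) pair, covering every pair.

Fold the examples into a partial DFA from state 0: repeatedly fix the first undefined (state, symbol) met by the shortest-then-alphabetical prefix, trying targets in increasing order and rejecting any under which an Accept and a Reject string meet in one state with the same remainder; add a state when all current targets are rejected. Accepting states are where Accept strings end.
a: 0a undefined. 0a->0: ok.
b: 0b undefined. 0b->0: no, aa/ba meet in 0. Open state 1: 0b->1.
c: 0c undefined. 0c->0: ok.
ba: 1a undefined. 1a->0: no, aa/baca meet in 0. 1a->1: no, cb/ba meet in 1. Open state 2: 1a->2.
bb: 1b undefined. 1b->0: ok.
bc: 1c undefined. 1c->0: ok.
baa: 2a undefined. 2a->0: no, aa/baa meet in 0. 2a->1: no, cb/baa meet in 1. 2a->2: ok.
bab: 2b undefined. 2b->0: ok.
bac: 2c undefined. 2c->0: no, aa/baca meet in 0. 2c->1: ok.
All examples now run through 3 states with every (state, symbol) defined. Accept strings end in {0,1}, Reject strings end in {2}; accept={0,1}.

states=3 start=0 accept={0,1} delta: 0a->0 0b->1 0c->0 1a->2 1b->0 1c->0 2a->2 2b->0 2c->1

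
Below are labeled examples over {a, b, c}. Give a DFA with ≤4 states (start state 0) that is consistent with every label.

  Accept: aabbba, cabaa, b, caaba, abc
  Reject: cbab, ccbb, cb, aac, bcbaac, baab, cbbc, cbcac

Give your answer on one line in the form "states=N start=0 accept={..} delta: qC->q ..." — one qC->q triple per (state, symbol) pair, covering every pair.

states=4 start=0 accept={1} delta: 0a->0 0b->1 0c->2 1a->1 1b->0 1c->1 2a->0 2b->3 2c->0 3a->1 3b->0 3c->0

Fold the examples into a partial DFA from state 0: repeatedly fix the first undefined (state, symbol) met by the shortest-then-alphabetical prefix, trying targets in increasing order and rejecting any under which an Accept and a Reject string meet in one state with the same remainder; add a state when all current targets are rejected. Accepting states are where Accept strings end.
a: 0a undefined. 0a->0: ok.
b: 0b undefined. 0b->0: no, aabbba/baab meet in 0. Open state 1: 0b->1.
c: 0c undefined. 0c->0: no, b/cb meet in 1. 0c->1: no, b/aac meet in 1. Open state 2: 0c->2.
ba: 1a undefined. 1a->0: no, b/baab meet in 1. 1a->1: ok.
bc: 1c undefined. 1c->0: no, abc/bcbaac meet in 0. 1c->1: ok.
ca: 2a undefined. 2a->0: ok.
cb: 2b undefined. 2b->0: no, cabaa/cbab meet in 1. 2b->1: no, cabaa/cb meet in 1. 2b->2: no, cabaa/cbab meet in 1. Open state 3: 2b->3.
cc: 2c undefined. 2c->0: ok.
bcb: 1b undefined. 1b->0: ok.
cba: 3a undefined. 3a->0: no, aabbba/cbab meet in 1. 3a->1: ok.
cbb: 3b undefined. 3b->0: ok.
cbc: 3c undefined. 3c->0: ok.
All examples now run through 4 states with every (state, symbol) defined. Accept strings end in {1}, Reject strings end in {0,2,3}; accept={1}.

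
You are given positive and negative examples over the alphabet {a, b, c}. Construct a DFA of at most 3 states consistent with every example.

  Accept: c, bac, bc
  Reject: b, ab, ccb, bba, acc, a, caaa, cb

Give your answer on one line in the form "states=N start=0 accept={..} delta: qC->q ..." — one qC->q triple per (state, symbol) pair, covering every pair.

Fold the examples into a partial DFA from state 0: repeatedly fix the first undefined (state, symbol) met by the shortest-then-alphabetical prefix, trying targets in increasing order and rejecting any under which an Accept and a Reject string meet in one state with the same remainder; add a state when all current targets are rejected. Accepting states are where Accept strings end.
a: 0a undefined. 0a->0: ok.
b: 0b undefined. 0b->0: ok.
c: 0c undefined. 0c->0: no, c/b meet in 0. Open state 1: 0c->1.
ca: 1a undefined. 1a->0: ok.
cb: 1b undefined. 1b->0: ok.
cc: 1c undefined. 1c->0: ok.
All examples now run through 2 states with every (state, symbol) defined. Accept strings end in {1}, Reject strings end in {0}; accept={1}.

states=2 start=0 accept={1} delta: 0a->0 0b->0 0c->1 1a->0 1b->0 1c->0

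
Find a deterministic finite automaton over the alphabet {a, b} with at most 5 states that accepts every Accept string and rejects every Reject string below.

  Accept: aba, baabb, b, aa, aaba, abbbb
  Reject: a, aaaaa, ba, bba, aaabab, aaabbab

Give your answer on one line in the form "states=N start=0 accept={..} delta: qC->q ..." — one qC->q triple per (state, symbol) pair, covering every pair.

states=5 start=0 accept={0,2,3} delta: 0a->1 0b->0 1a->2 1b->2 2a->3 2b->2 3a->0 3b->4 4a->3 4b->2

State merging on the prefix tree: take the shortest (then alphabetical) example prefix whose next move is undefined and point that move at state 0, else 1, else 2, ...; a target is out if some Accept/Reject pair would then sit in one state with the same input left (inseparable). If every existing state is out, open a new one.
a: 0a undefined. 0a->0: no, aba/ba meet in 0 with "ba" left. Open state 1: 0a->1.
b: 0b undefined. 0b->0: ok.
aa: 1a undefined. 1a->0: no, aaba/a meet in 1. 1a->1: no, aa/a meet in 1. Open state 2: 1a->2.
ab: 1b undefined. 1b->0: no, aba/a meet in 1. 1b->1: no, abbbb/a meet in 1. 1b->2: ok.
aaa: 2a undefined. 2a->0: no, aa/aaaaa meet in 2. 2a->1: no, aba/a meet in 1. 2a->2: no, aba/aaaaa meet in 2. Open state 3: 2a->3.
aab: 2b undefined. 2b->0: no, aaba/a meet in 1. 2b->1: no, abbbb/a meet in 1. 2b->2: ok.
aaaa: 3a undefined. 3a->0: ok.
aaab: 3b undefined. 3b->0: no, baabb/aaabab meet in 2. 3b->1: no, baabb/aaabab meet in 2. 3b->2: no, baabb/aaabab meet in 2. 3b->3: no, b/aaabab meet in 0. Open state 4: 3b->4.
aaaba: 4a undefined. 4a->0: no, b/aaabab meet in 0. 4a->1: no, baabb/aaabab meet in 2. 4a->2: no, baabb/aaabab meet in 2. 4a->3: ok.
aaabb: 4b undefined. 4b->0: no, baabb/aaabbab meet in 2. 4b->1: no, baabb/aaabbab meet in 2. 4b->2: ok.
All examples now run through 5 states with every (state, symbol) defined. Accept strings end in {0,2,3}, Reject strings end in {1,4}; accept={0,2,3}.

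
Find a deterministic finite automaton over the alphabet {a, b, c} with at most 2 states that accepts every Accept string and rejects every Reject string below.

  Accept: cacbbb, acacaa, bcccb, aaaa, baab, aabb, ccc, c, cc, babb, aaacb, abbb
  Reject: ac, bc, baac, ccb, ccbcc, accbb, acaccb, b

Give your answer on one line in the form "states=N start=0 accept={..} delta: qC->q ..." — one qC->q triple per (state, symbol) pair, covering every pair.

states=2 start=0 accept={0} delta: 0a->1 0b->1 0c->0 1a->0 1b->0 1c->1

Fold the examples into a partial DFA from state 0: repeatedly fix the first undefined (state, symbol) met by the shortest-then-alphabetical prefix, trying targets in increasing order and rejecting any under which an Accept and a Reject string meet in one state with the same remainder; add a state when all current targets are rejected. Accepting states are where Accept strings end.
a: 0a undefined. 0a->0: no, c/ac meet in 0 with "c" left. Open state 1: 0a->1.
b: 0b undefined. 0b->0: no, c/bc meet in 0 with "c" left. 0b->1: ok.
c: 0c undefined. 0c->0: ok.
aa: 1a undefined. 1a->0: ok.
ab: 1b undefined. 1b->0: ok.
ac: 1c undefined. 1c->0: no, cacbbb/ccb meet in 1. 1c->1: ok.
All examples now run through 2 states with every (state, symbol) defined. Accept strings end in {0}, Reject strings end in {1}; accept={0}.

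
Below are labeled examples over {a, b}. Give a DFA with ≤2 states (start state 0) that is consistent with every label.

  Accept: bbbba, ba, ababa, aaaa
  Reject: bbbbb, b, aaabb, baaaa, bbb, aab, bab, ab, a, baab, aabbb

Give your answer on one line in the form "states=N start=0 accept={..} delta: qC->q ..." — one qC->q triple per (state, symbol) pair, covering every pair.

State merging on the prefix tree: take the shortest (then alphabetical) example prefix whose next move is undefined and point that move at state 0, else 1, else 2, ...; a target is out if some Accept/Reject pair would then sit in one state with the same input left (inseparable). If every existing state is out, open a new one.
a: 0a undefined. 0a->0: no, aaaa/a meet in 0. Open state 1: 0a->1.
b: 0b undefined. 0b->0: no, bbbba/a meet in 1. 0b->1: ok.
aa: 1a undefined. 1a->0: ok.
ab: 1b undefined. 1b->0: no, bbbba/bbbbb meet in 1. 1b->1: ok.
All examples now run through 2 states with every (state, symbol) defined. Accept strings end in {0}, Reject strings end in {1}; accept={0}.

states=2 start=0 accept={0} delta: 0a->1 0b->1 1a->0 1b->1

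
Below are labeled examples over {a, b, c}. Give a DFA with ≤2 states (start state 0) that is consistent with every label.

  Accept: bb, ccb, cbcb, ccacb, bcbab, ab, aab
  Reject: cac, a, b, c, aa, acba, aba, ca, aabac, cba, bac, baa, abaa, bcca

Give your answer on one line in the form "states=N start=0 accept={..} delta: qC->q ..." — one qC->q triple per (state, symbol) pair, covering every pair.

Fold the examples into a partial DFA from state 0: repeatedly fix the first undefined (state, symbol) met by the shortest-then-alphabetical prefix, trying targets in increasing order and rejecting any under which an Accept and a Reject string meet in one state with the same remainder; add a state when all current targets are rejected. Accepting states are where Accept strings end.
a: 0a undefined. 0a->0: no, ab/b meet in 0 with "b" left. Open state 1: 0a->1.
b: 0b undefined. 0b->0: no, bb/b meet in 0. 0b->1: ok.
c: 0c undefined. 0c->0: no, ccb/a meet in 1. 0c->1: ok.
aa: 1a undefined. 1a->0: no, aab/cac meet in 1. 1a->1: ok.
ab: 1b undefined. 1b->0: ok.
ac: 1c undefined. 1c->0: no, bb/cac meet in 0. 1c->1: ok.
All examples now run through 2 states with every (state, symbol) defined. Accept strings end in {0}, Reject strings end in {1}; accept={0}.

states=2 start=0 accept={0} delta: 0a->1 0b->1 0c->1 1a->1 1b->0 1c->1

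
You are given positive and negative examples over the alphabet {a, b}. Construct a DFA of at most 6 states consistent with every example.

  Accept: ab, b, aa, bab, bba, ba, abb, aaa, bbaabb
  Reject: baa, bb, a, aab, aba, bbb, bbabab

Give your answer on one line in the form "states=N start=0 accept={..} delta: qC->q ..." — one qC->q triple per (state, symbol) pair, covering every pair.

State merging on the prefix tree: take the shortest (then alphabetical) example prefix whose next move is undefined and point that move at state 0, else 1, else 2, ...; a target is out if some Accept/Reject pair would then sit in one state with the same input left (inseparable). If every existing state is out, open a new one.
a: 0a undefined. 0a->0: no, ab/aab meet in 0 with "b" left. Open state 1: 0a->1.
b: 0b undefined. 0b->0: no, b/bb meet in 0. 0b->1: no, ab/bb meet in 1 with "b" left. Open state 2: 0b->2.
aa: 1a undefined. 1a->0: no, b/aab meet in 2. 1a->1: no, ab/aab meet in 1 with "b" left. 1a->2: ok.
ab: 1b undefined. 1b->0: ok.
ba: 2a undefined. 2a->0: ok.
bb: 2b undefined. 2b->0: no, ab/bb meet in 0. 2b->1: no, ab/bbb meet in 0. 2b->2: no, b/bb meet in 2. Open state 3: 2b->3.
bba: 3a undefined. 3a->0: no, b/bbabab meet in 2. 3a->1: no, ab/bbabab meet in 0. 3a->2: no, bbaabb/bb meet in 3. 3a->3: no, bba/bb meet in 3. Open state 4: 3a->4.
bbb: 3b undefined. 3b->0: no, ab/bbb meet in 0. 3b->1: ok.
bbaa: 4a undefined. 4a->0: no, bbaabb/bb meet in 3. 4a->1: ok.
bbab: 4b undefined. 4b->0: no, ab/bbabab meet in 0. 4b->1: ok.
All examples now run through 5 states with every (state, symbol) defined. Accept strings end in {0,2,4}, Reject strings end in {1,3}; accept={0,2,4}.

states=5 start=0 accept={0,2,4} delta: 0a->1 0b->2 1a->2 1b->0 2a->0 2b->3 3a->4 3b->1 4a->1 4b->1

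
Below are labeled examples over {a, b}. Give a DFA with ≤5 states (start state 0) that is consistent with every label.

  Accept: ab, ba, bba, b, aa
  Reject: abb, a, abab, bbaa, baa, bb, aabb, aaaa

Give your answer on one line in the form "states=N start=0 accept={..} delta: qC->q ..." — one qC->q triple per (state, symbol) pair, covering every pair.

State merging on the prefix tree: take the shortest (then alphabetical) example prefix whose next move is undefined and point that move at state 0, else 1, else 2, ...; a target is out if some Accept/Reject pair would then sit in one state with the same input left (inseparable). If every existing state is out, open a new one.
a: 0a undefined. 0a->0: no, aa/a meet in 0. Open state 1: 0a->1.
b: 0b undefined. 0b->0: no, ba/a meet in 1. 0b->1: no, ab/bb meet in 1 with "b" left. Open state 2: 0b->2.
aa: 1a undefined. 1a->0: no, aa/aaaa meet in 0. 1a->1: no, aa/a meet in 1. 1a->2: ok.
ab: 1b undefined. 1b->0: no, ab/abab meet in 0. 1b->1: no, ab/abb meet in 1. 1b->2: ok.
ba: 2a undefined. 2a->0: no, ab/abab meet in 2. 2a->1: no, ab/abab meet in 2. 2a->2: no, ab/baa meet in 2. Open state 3: 2a->3.
bb: 2b undefined. 2b->0: no, ab/bbaa meet in 2. 2b->1: no, ab/aabb meet in 2. 2b->2: no, ab/abb meet in 2. 2b->3: no, ba/abb meet in 3. Open state 4: 2b->4.
baa: 3a undefined. 3a->0: ok.
bba: 4a undefined. 4a->0: no, bba/baa meet in 0. 4a->1: no, ab/bbaa meet in 2. 4a->2: no, ba/bbaa meet in 3. 4a->3: ok.
aabb: 4b undefined. 4b->0: ok.
abab: 3b undefined. 3b->0: ok.
All examples now run through 5 states with every (state, symbol) defined. Accept strings end in {2,3}, Reject strings end in {0,1,4}; accept={2,3}.

states=5 start=0 accept={2,3} delta: 0a->1 0b->2 1a->2 1b->2 2a->3 2b->4 3a->0 3b->0 4a->3 4b->0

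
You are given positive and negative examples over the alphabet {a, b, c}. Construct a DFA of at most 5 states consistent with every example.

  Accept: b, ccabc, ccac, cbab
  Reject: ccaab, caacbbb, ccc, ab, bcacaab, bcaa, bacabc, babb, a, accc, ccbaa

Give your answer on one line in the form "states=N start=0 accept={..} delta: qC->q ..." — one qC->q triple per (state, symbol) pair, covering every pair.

states=5 start=0 accept={0,3} delta: 0a->1 0b->0 0c->2 1a->0 1b->1 1c->1 2a->0 2b->1 2c->3 3a->4 3b->1 3c->1 4a->1 4b->2 4c->0

Fold the examples into a partial DFA from state 0: repeatedly fix the first undefined (state, symbol) met by the shortest-then-alphabetical prefix, trying targets in increasing order and rejecting any under which an Accept and a Reject string meet in one state with the same remainder; add a state when all current targets are rejected. Accepting states are where Accept strings end.
a: 0a undefined. 0a->0: no, b/ab meet in 0 with "b" left. Open state 1: 0a->1.
b: 0b undefined. 0b->0: ok.
c: 0c undefined. 0c->0: no, b/ccc meet in 0. 0c->1: no, ccabc/bacabc meet in 1 with "cabc" left. Open state 2: 0c->2.
ab: 1b undefined. 1b->0: no, b/ab meet in 0. 1b->1: ok.
ac: 1c undefined. 1c->0: no, b/bacabc meet in 0. 1c->1: ok.
ca: 2a undefined. 2a->0: ok.
cb: 2b undefined. 2b->0: no, cbab/caacbbb meet in 1. 2b->1: ok.
cc: 2c undefined. 2c->0: no, ccabc/caacbbb meet in 1. 2c->1: no, ccabc/bacabc meet in 1 with "abc" left. 2c->2: no, ccabc/ccc meet in 2. Open state 3: 2c->3.
cba: 1a undefined. 1a->0: ok.
cca: 3a undefined. 3a->0: no, ccabc/bacabc meet in 2. 3a->1: no, b/ccaab meet in 0. 3a->2: no, b/ccaab meet in 0. 3a->3: no, ccac/ccc meet in 3 with "c" left. Open state 4: 3a->4.
ccb: 3b undefined. 3b->0: no, b/ccbaa meet in 0. 3b->1: ok.
ccc: 3c undefined. 3c->0: no, b/ccc meet in 0. 3c->1: ok.
ccaa: 4a undefined. 4a->0: no, b/ccaab meet in 0. 4a->1: ok.
ccab: 4b undefined. 4b->0: no, ccabc/bacabc meet in 2. 4b->1: no, ccabc/ccaab meet in 1. 4b->2: ok.
ccac: 4c undefined. 4c->0: ok.
All examples now run through 5 states with every (state, symbol) defined. Accept strings end in {0,3}, Reject strings end in {1,2}; accept={0,3}.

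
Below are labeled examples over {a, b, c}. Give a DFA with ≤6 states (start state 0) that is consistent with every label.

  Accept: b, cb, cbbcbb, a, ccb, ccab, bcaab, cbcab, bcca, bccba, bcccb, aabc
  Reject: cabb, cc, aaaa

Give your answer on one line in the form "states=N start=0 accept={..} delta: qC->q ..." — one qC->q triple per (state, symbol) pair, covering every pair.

Grow the machine one transition at a time. Run the examples from 0; the earliest place one falls off (shortest prefix, ties alphabetical) gets sent to the lowest-numbered state that keeps every Accept/Reject pair distinguishable — a pair clashes when both reach the same state with identical unread suffix — and to a fresh state only if none does.
a: 0a undefined. 0a->0: no, a/aaaa meet in 0. Open state 1: 0a->1.
b: 0b undefined. 0b->0: ok.
c: 0c undefined. 0c->0: no, b/cc meet in 0. 0c->1: ok.
aa: 1a undefined. 1a->0: no, b/cabb meet in 0. 1a->1: no, a/aaaa meet in 1. Open state 2: 1a->2.
cb: 1b undefined. 1b->0: ok.
cc: 1c undefined. 1c->0: no, b/cc meet in 0. 1c->1: no, a/cc meet in 1. 1c->2: ok.
aaa: 2a undefined. 2a->0: no, a/aaaa meet in 1. 2a->1: ok.
aab: 2b undefined. 2b->0: no, b/cabb meet in 0. 2b->1: no, b/cabb meet in 0. 2b->2: no, ccb/cabb meet in 2. Open state 3: 2b->3.
aabc: 3c undefined. 3c->0: ok.
bccc: 2c undefined. 2c->0: ok.
cabb: 3b undefined. 3b->0: no, b/cabb meet in 0. 3b->1: no, a/cabb meet in 1. 3b->2: ok.
bccba: 3a undefined. 3a->0: ok.
All examples now run through 4 states with every (state, symbol) defined. Accept strings end in {0,1,3}, Reject strings end in {2}; accept={0,1,3}.

states=4 start=0 accept={0,1,3} delta: 0a->1 0b->0 0c->1 1a->2 1b->0 1c->2 2a->1 2b->3 2c->0 3a->0 3b->2 3c->0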